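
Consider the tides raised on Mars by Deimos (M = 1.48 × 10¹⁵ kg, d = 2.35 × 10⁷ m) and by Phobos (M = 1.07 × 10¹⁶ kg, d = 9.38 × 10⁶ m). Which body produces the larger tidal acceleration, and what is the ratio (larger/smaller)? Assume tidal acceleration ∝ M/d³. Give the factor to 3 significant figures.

Phobos, by a factor of ≈ 114

Compare M/d³ for the two perturbers:
Deimos: (1.48 × 10¹⁵) / (2.35 × 10⁷)³ = 1.140 × 10⁻⁷
Phobos: (1.07 × 10¹⁶) / (9.38 × 10⁶)³ = 1.297 × 10⁻⁵
Ratio (larger/smaller) = 114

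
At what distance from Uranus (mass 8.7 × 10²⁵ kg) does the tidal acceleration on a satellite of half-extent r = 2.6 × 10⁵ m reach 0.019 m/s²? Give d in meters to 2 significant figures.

5.4 × 10⁷ m

2GMr/d³ = a_tidal  ⇒  d = (2GMr / a_tidal)^(1/3)
d = (2 × 6.674×10⁻¹¹ × (8.7 × 10²⁵) × (2.6 × 10⁵) / (0.019))^(1/3)
  = 5.4 × 10⁷ m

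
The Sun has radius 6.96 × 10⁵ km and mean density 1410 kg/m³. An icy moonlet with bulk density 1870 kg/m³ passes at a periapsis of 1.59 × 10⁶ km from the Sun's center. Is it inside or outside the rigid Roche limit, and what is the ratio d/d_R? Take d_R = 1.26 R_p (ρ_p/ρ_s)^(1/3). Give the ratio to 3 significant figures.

outside; d/d_R ≈ 1.99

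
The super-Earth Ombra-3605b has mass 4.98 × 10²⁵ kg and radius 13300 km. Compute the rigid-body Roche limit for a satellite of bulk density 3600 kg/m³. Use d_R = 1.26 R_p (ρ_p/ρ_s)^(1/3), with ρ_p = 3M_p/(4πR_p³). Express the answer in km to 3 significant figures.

ρ_p = 3M_p/(4πR_p³) = 3 × (4.98 × 10²⁵) / (4π × (1.33 × 10⁷ m)³) = 5050 kg/m³
d_R = 1.26 × 13300 km × (5050/3600)^(1/3)
    = 18800 km

18800 km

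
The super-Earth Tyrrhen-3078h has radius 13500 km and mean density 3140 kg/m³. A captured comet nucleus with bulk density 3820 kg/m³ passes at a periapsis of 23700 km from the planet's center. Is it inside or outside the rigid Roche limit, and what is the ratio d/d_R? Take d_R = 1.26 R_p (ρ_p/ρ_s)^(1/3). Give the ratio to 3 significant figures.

outside; d/d_R ≈ 1.49

d_R = 1.26 × (13500 km) × (3140/3820)^(1/3) = 15930 km
d/d_R = (23700) / (15930) = 1.49
Since d/d_R > 1, the body is outside the Roche limit.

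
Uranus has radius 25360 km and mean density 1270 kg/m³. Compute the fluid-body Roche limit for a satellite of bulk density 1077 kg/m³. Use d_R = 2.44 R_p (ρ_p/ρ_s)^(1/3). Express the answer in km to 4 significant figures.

d_R = 2.44 × 25360 km × (1270/1077)^(1/3)
    = 65370 km

65370 km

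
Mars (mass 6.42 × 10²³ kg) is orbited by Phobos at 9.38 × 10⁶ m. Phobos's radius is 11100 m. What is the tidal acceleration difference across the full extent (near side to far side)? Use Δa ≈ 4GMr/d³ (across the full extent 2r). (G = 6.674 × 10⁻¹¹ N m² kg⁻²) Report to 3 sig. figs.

2.31 × 10⁻³ m/s²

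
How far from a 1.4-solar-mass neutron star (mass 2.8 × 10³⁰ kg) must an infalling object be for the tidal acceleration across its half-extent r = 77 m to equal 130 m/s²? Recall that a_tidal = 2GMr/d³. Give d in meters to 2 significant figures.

2GMr/d³ = a_tidal  ⇒  d = (2GMr / a_tidal)^(1/3)
d = (2 × 6.674×10⁻¹¹ × (2.8 × 10³⁰) × (77) / (130))^(1/3)
  = 6.0 × 10⁶ m

6.0 × 10⁶ m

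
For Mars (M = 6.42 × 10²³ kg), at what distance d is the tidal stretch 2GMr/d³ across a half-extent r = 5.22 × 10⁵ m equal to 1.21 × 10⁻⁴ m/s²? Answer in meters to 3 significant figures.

2GMr/d³ = a_tidal  ⇒  d = (2GMr / a_tidal)^(1/3)
d = (2 × 6.674×10⁻¹¹ × (6.42 × 10²³) × (5.22 × 10⁵) / (1.21 × 10⁻⁴))^(1/3)
  = 7.18 × 10⁷ m

7.18 × 10⁷ m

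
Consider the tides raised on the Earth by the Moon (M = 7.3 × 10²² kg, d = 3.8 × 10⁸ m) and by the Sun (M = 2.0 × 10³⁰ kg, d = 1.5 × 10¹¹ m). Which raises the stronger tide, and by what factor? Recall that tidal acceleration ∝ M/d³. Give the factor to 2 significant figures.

The Moon, by a factor of ≈ 2.2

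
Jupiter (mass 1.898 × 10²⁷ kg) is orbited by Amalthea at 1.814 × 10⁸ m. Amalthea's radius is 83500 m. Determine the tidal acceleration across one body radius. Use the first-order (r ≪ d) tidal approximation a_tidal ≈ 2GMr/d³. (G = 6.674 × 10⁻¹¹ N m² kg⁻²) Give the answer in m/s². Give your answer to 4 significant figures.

3.544 × 10⁻³ m/s²

Differencing GM/(d−r)² and GM/d² to first order in r/d gives 2GMr/d³.
a_tidal = 2GMr/d³
        = 2 × (6.674 × 10⁻¹¹) × (1.898 × 10²⁷) × (83500) / (1.814 × 10⁸)³
        = 3.544 × 10⁻³ m/s²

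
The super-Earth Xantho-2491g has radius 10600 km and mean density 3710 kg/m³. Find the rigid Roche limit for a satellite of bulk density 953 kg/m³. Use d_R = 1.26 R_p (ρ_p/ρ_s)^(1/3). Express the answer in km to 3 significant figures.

21000 km

d_R = 1.26 × 10600 km × (3710/953)^(1/3)
    = 21000 km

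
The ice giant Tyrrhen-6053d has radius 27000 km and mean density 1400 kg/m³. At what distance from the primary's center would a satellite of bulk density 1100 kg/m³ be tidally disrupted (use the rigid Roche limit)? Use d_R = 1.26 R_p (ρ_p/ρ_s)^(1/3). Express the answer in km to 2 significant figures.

d_R = 1.26 × 27000 km × (1400/1100)^(1/3)
    = 37000 km

37000 km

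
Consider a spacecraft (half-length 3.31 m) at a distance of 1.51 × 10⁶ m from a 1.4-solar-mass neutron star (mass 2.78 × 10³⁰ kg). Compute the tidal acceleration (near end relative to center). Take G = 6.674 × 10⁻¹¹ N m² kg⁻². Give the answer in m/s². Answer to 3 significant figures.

3.57 × 10² m/s²

The tidal stretch is the gradient of GM/d² times the body's extent r, hence the 1/d³ dependence.
Δa = 2GMr/d³
   = 2 × (6.674 × 10⁻¹¹) × (2.78 × 10³⁰) × (3.31) / (1.51 × 10⁶)³
   = 3.57 × 10² m/s²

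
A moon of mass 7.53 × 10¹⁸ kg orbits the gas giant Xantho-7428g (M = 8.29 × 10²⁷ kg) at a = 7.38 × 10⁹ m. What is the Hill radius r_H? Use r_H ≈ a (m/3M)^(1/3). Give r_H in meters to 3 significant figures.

4.96 × 10⁶ m

r_H ≈ a (m/3M)^(1/3)
    = (7.38 × 10⁹) × (7.53 × 10¹⁸ / (3 × 8.29 × 10²⁷))^(1/3)
    = 4.96 × 10⁶ m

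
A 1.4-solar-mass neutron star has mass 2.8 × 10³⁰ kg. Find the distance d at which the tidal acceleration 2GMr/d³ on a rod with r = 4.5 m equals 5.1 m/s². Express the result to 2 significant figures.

6.9 × 10⁶ m

2GMr/d³ = a_tidal  ⇒  d = (2GMr / a_tidal)^(1/3)
d = (2 × 6.674×10⁻¹¹ × (2.8 × 10³⁰) × (4.5) / (5.1))^(1/3)
  = 6.9 × 10⁶ m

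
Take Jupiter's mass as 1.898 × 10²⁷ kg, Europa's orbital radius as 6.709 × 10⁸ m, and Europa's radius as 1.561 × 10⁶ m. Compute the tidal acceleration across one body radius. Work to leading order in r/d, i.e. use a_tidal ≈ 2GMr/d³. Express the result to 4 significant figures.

The tidal stretch is the gradient of GM/d² times the body's extent r, hence the 1/d³ dependence.
a_tidal = 2GMr/d³
        = 2 × (6.674 × 10⁻¹¹) × (1.898 × 10²⁷) × (1.561 × 10⁶) / (6.709 × 10⁸)³
        = 1.310 × 10⁻³ m/s²

1.310 × 10⁻³ m/s²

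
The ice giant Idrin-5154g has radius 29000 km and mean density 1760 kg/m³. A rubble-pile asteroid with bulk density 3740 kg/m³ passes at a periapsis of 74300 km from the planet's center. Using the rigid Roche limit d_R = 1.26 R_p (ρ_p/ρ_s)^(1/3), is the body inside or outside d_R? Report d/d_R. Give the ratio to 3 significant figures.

outside; d/d_R ≈ 2.61

d_R = 1.26 × (29000 km) × (1760/3740)^(1/3) = 28420 km
d/d_R = (74300) / (28420) = 2.61
Since d/d_R > 1, the body is outside the Roche limit.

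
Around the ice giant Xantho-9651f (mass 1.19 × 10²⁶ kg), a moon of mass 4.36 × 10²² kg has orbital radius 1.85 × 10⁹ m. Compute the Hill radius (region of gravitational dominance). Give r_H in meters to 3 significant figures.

r_H ≈ a (m/3M)^(1/3)
    = (1.85 × 10⁹) × (4.36 × 10²² / (3 × 1.19 × 10²⁶))^(1/3)
    = 9.18 × 10⁷ m

9.18 × 10⁷ m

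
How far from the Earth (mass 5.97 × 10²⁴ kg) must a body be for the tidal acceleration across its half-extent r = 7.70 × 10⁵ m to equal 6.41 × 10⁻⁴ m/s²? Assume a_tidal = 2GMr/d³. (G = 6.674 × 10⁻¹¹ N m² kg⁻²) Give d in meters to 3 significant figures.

9.86 × 10⁷ m

2GMr/d³ = a_tidal  ⇒  d = (2GMr / a_tidal)^(1/3)
d = (2 × 6.674×10⁻¹¹ × (5.97 × 10²⁴) × (7.70 × 10⁵) / (6.41 × 10⁻⁴))^(1/3)
  = 9.86 × 10⁷ m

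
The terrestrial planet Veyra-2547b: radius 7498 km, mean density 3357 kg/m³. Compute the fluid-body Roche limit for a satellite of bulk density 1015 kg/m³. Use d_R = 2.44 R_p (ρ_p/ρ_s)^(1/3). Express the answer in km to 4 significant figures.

d_R = 2.44 × 7498 km × (3357/1015)^(1/3)
    = 27260 km

27260 km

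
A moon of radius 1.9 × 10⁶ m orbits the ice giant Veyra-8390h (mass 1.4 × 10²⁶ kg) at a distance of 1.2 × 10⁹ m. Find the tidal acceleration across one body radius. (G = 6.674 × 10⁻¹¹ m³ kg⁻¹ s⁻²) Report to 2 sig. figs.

2.1 × 10⁻⁵ m/s²

Differencing GM/(d−r)² and GM/d² to first order in r/d gives 2GMr/d³.
Δa = 2GMr/d³
   = 2 × (6.674 × 10⁻¹¹) × (1.4 × 10²⁶) × (1.9 × 10⁶) / (1.2 × 10⁹)³
   = 2.1 × 10⁻⁵ m/s²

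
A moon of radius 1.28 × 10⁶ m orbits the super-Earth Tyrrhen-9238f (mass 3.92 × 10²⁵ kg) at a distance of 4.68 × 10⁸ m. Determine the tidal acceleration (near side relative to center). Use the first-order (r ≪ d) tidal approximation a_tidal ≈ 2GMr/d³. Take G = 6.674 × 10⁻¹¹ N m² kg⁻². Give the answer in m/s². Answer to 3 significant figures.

Δg = 2GMr/d³
   = 2 × (6.674 × 10⁻¹¹) × (3.92 × 10²⁵) × (1.28 × 10⁶) / (4.68 × 10⁸)³
   = 6.53 × 10⁻⁵ m/s²

6.53 × 10⁻⁵ m/s²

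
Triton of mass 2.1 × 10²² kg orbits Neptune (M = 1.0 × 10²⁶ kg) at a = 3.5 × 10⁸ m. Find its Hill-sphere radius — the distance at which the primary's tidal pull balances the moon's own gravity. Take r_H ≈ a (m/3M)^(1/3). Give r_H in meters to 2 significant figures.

r_H ≈ a (m/3M)^(1/3)
    = (3.5 × 10⁸) × (2.1 × 10²² / (3 × 1.0 × 10²⁶))^(1/3)
    = 1.4 × 10⁷ m

1.4 × 10⁷ m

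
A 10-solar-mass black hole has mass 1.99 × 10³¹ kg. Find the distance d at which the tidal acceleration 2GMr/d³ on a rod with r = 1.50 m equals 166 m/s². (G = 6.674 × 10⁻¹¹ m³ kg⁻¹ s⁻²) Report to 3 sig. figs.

2.88 × 10⁶ m

2GMr/d³ = a_tidal  ⇒  d = (2GMr / a_tidal)^(1/3)
d = (2 × 6.674×10⁻¹¹ × (1.99 × 10³¹) × (1.50) / (166))^(1/3)
  = 2.88 × 10⁶ m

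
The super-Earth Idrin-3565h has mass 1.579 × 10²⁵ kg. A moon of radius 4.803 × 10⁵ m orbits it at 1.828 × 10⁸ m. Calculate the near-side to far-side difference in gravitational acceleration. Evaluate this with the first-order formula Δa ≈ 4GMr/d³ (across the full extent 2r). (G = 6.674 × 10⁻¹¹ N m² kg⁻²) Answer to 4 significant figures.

3.314 × 10⁻⁴ m/s²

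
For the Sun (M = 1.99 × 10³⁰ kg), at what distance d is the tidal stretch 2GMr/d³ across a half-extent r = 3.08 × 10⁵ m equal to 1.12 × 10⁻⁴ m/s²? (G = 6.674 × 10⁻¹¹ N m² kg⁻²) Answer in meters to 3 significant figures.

2GMr/d³ = a_tidal  ⇒  d = (2GMr / a_tidal)^(1/3)
d = (2 × 6.674×10⁻¹¹ × (1.99 × 10³⁰) × (3.08 × 10⁵) / (1.12 × 10⁻⁴))^(1/3)
  = 9.01 × 10⁹ m

9.01 × 10⁹ m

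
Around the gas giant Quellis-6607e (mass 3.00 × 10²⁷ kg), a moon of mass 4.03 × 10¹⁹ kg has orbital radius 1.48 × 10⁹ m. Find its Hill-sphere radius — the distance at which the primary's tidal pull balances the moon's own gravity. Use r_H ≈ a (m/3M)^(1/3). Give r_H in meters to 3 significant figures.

r_H ≈ a (m/3M)^(1/3)
    = (1.48 × 10⁹) × (4.03 × 10¹⁹ / (3 × 3.00 × 10²⁷))^(1/3)
    = 2.44 × 10⁶ m

2.44 × 10⁶ m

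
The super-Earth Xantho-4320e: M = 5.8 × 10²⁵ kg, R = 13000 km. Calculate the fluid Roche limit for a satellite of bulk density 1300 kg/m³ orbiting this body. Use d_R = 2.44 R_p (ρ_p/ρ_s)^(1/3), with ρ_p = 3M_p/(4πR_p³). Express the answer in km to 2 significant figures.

54000 km

ρ_p = 3M_p/(4πR_p³) = 3 × (5.8 × 10²⁵) / (4π × (1.3 × 10⁷ m)³) = 6300 kg/m³
d_R = 2.44 × 13000 km × (6300/1300)^(1/3)
    = 54000 km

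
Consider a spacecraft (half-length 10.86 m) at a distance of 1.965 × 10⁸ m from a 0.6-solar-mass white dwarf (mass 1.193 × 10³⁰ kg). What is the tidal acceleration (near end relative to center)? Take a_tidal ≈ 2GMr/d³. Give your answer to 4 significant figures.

2.279 × 10⁻⁴ m/s²

Since r ≪ d, expand the inverse-square field across one radius to get the leading 2GMr/d³ term.
a_tidal = 2GMr/d³
        = 2 × (6.674 × 10⁻¹¹) × (1.193 × 10³⁰) × (10.86) / (1.965 × 10⁸)³
        = 2.279 × 10⁻⁴ m/s²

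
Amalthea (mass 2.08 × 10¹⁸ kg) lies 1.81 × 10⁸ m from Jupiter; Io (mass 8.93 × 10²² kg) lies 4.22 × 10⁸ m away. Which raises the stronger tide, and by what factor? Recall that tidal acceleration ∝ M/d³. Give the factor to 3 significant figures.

The tide-raising term goes as M/d³ (the gradient of a 1/d² field).
Amalthea: (2.08 × 10¹⁸) / (1.81 × 10⁸)³ = 3.508 × 10⁻⁷
Io: (8.93 × 10²²) / (4.22 × 10⁸)³ = 1.188 × 10⁻³
Ratio (larger/smaller) = 3390

Io, by a factor of ≈ 3390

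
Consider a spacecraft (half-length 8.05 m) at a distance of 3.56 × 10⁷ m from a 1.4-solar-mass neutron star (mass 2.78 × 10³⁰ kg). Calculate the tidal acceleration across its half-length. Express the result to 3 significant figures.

6.62 × 10⁻² m/s²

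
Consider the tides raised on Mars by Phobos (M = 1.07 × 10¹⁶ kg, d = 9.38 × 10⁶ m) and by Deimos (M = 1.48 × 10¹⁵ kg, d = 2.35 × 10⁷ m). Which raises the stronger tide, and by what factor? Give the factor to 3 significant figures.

Phobos, by a factor of ≈ 114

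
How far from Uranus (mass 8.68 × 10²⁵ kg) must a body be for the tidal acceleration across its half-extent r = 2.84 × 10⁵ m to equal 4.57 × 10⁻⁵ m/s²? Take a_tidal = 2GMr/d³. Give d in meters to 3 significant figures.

4.16 × 10⁸ m

2GMr/d³ = a_tidal  ⇒  d = (2GMr / a_tidal)^(1/3)
d = (2 × 6.674×10⁻¹¹ × (8.68 × 10²⁵) × (2.84 × 10⁵) / (4.57 × 10⁻⁵))^(1/3)
  = 4.16 × 10⁸ m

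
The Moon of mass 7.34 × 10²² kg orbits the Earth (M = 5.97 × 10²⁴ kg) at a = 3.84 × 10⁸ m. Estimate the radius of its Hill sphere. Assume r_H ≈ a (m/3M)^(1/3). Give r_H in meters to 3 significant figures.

r_H ≈ a (m/3M)^(1/3)
    = (3.84 × 10⁸) × (7.34 × 10²² / (3 × 5.97 × 10²⁴))^(1/3)
    = 6.15 × 10⁷ m

6.15 × 10⁷ m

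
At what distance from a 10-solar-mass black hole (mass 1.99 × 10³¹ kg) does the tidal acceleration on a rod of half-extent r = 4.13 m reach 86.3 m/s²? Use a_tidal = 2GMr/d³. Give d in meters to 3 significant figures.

2GMr/d³ = a_tidal  ⇒  d = (2GMr / a_tidal)^(1/3)
d = (2 × 6.674×10⁻¹¹ × (1.99 × 10³¹) × (4.13) / (86.3))^(1/3)
  = 5.03 × 10⁶ m

5.03 × 10⁶ m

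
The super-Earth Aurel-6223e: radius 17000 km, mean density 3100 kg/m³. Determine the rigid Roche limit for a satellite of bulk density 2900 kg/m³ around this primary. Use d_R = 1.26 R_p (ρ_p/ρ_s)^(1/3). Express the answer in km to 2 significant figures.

d_R = 1.26 × 17000 km × (3100/2900)^(1/3)
    = 22000 km

22000 km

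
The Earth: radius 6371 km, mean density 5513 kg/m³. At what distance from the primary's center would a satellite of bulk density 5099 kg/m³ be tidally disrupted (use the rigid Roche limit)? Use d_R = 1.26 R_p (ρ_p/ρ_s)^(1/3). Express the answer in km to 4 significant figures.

d_R = 1.26 × 6371 km × (5513/5099)^(1/3)
    = 8239 km

8239 km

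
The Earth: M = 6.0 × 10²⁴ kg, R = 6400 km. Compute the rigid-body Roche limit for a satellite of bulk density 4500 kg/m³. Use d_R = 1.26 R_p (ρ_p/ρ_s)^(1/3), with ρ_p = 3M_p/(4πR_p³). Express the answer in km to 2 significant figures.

ρ_p = 3M_p/(4πR_p³) = 3 × (6.0 × 10²⁴) / (4π × (6.4 × 10⁶ m)³) = 5500 kg/m³
d_R = 1.26 × 6400 km × (5500/4500)^(1/3)
    = 8600 km

8600 km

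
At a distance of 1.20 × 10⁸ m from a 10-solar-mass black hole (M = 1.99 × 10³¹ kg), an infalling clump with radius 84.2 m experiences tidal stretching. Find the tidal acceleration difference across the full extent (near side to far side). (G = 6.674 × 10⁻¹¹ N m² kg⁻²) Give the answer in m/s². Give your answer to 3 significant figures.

Near-to-far spans 2r, so the tidal difference is twice the near-to-center value: 4GMr/d³.
Δg = 4GMr/d³
   = 4 × (6.674 × 10⁻¹¹) × (1.99 × 10³¹) × (84.2) / (1.20 × 10⁸)³
   = 2.59 × 10⁻¹ m/s²

2.59 × 10⁻¹ m/s²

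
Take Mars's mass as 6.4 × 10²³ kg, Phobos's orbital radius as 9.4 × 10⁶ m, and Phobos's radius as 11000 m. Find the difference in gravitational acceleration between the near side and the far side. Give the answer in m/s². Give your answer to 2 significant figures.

2.3 × 10⁻³ m/s²

Δa = 4GMr/d³
   = 4 × (6.674 × 10⁻¹¹) × (6.4 × 10²³) × (11000) / (9.4 × 10⁶)³
   = 2.3 × 10⁻³ m/s²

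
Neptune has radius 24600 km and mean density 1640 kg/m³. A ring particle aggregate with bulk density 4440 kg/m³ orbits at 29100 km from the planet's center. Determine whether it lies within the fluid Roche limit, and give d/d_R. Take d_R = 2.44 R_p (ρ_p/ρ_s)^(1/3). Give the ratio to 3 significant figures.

inside; d/d_R ≈ 0.676

d_R = 2.44 × (24600 km) × (1640/4440)^(1/3) = 43070 km
d/d_R = (29100) / (43070) = 0.676
Since d/d_R < 1, the body is inside the Roche limit.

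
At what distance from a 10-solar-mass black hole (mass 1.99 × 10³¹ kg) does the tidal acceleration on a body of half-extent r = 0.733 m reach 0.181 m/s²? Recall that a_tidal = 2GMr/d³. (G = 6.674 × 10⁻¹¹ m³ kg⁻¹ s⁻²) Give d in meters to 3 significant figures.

2GMr/d³ = a_tidal  ⇒  d = (2GMr / a_tidal)^(1/3)
d = (2 × 6.674×10⁻¹¹ × (1.99 × 10³¹) × (0.733) / (0.181))^(1/3)
  = 2.21 × 10⁷ m

2.21 × 10⁷ m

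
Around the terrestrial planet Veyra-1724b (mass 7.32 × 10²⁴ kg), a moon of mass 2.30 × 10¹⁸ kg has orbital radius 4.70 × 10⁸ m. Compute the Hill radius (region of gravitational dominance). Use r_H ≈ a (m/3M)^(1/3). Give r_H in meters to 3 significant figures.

2.22 × 10⁶ m

r_H ≈ a (m/3M)^(1/3)
    = (4.70 × 10⁸) × (2.30 × 10¹⁸ / (3 × 7.32 × 10²⁴))^(1/3)
    = 2.22 × 10⁶ m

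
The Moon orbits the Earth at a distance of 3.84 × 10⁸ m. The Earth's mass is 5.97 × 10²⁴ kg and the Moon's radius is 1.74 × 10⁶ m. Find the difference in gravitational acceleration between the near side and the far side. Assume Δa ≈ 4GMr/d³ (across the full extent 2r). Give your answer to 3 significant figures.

a_tidal = 4GMr/d³
        = 4 × (6.674 × 10⁻¹¹) × (5.97 × 10²⁴) × (1.74 × 10⁶) / (3.84 × 10⁸)³
        = 4.90 × 10⁻⁵ m/s²

4.90 × 10⁻⁵ m/s²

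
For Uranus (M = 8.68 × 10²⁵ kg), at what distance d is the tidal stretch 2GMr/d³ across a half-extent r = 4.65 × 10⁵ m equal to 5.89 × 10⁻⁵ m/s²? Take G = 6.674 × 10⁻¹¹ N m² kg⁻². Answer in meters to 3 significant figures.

2GMr/d³ = a_tidal  ⇒  d = (2GMr / a_tidal)^(1/3)
d = (2 × 6.674×10⁻¹¹ × (8.68 × 10²⁵) × (4.65 × 10⁵) / (5.89 × 10⁻⁵))^(1/3)
  = 4.51 × 10⁸ m

4.51 × 10⁸ m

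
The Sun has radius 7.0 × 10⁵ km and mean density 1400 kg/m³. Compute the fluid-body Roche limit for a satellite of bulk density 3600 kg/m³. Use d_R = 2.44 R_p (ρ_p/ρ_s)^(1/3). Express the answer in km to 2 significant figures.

d_R = 2.44 × 7.0 × 10⁵ km × (1400/3600)^(1/3)
    = 1.2 × 10⁶ km

1.2 × 10⁶ km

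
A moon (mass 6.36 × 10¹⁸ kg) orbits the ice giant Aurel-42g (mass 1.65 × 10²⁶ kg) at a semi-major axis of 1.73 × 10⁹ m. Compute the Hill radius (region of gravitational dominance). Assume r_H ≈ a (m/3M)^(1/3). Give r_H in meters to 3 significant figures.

r_H ≈ a (m/3M)^(1/3)
    = (1.73 × 10⁹) × (6.36 × 10¹⁸ / (3 × 1.65 × 10²⁶))^(1/3)
    = 4.05 × 10⁶ m

4.05 × 10⁶ m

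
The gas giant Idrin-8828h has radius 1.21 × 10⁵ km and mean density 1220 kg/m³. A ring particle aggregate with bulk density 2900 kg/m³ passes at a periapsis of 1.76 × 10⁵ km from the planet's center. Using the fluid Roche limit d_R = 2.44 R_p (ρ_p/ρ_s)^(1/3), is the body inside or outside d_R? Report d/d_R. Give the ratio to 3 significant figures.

d_R = 2.44 × (1.21 × 10⁵ km) × (1220/2900)^(1/3) = 2.212 × 10⁵ km
d/d_R = (1.76 × 10⁵) / (2.212 × 10⁵) = 0.796
Since d/d_R < 1, the body is inside the Roche limit.

inside; d/d_R ≈ 0.796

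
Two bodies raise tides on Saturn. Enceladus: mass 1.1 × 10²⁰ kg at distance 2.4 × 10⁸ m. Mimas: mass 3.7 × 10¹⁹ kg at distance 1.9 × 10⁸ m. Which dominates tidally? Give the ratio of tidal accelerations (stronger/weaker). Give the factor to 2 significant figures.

The tide-raising term goes as M/d³ (the gradient of a 1/d² field).
Enceladus: (1.1 × 10²⁰) / (2.4 × 10⁸)³ = 7.957 × 10⁻⁶
Mimas: (3.7 × 10¹⁹) / (1.9 × 10⁸)³ = 5.394 × 10⁻⁶
Ratio (larger/smaller) = 1.5

Enceladus, by a factor of ≈ 1.5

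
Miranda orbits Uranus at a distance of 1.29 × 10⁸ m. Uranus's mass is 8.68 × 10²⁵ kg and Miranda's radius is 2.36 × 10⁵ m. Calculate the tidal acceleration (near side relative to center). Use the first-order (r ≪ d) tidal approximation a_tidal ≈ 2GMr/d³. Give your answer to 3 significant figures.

1.27 × 10⁻³ m/s²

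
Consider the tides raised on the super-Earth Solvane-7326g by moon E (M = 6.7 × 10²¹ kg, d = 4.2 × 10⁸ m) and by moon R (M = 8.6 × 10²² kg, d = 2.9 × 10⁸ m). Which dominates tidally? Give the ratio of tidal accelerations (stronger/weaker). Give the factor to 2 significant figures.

Moon R, by a factor of ≈ 39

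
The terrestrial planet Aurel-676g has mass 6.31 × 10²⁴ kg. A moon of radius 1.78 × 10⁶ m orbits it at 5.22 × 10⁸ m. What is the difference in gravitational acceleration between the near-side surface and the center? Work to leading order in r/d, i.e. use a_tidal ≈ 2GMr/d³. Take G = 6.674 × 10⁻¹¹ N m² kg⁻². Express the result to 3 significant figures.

1.05 × 10⁻⁵ m/s²

Δa = 2GMr/d³
   = 2 × (6.674 × 10⁻¹¹) × (6.31 × 10²⁴) × (1.78 × 10⁶) / (5.22 × 10⁸)³
   = 1.05 × 10⁻⁵ m/s²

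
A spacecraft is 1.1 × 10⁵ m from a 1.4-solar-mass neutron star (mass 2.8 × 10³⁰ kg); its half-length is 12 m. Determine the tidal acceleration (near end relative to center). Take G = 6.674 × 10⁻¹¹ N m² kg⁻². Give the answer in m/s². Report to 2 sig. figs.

Δg = 2GMr/d³
   = 2 × (6.674 × 10⁻¹¹) × (2.8 × 10³⁰) × (12) / (1.1 × 10⁵)³
   = 3.4 × 10⁶ m/s²

3.4 × 10⁶ m/s²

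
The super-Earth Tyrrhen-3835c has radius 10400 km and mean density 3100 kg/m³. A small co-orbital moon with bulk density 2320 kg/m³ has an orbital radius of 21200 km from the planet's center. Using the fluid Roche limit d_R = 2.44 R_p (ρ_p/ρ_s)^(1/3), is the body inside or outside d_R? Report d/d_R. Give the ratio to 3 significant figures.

inside; d/d_R ≈ 0.758

d_R = 2.44 × (10400 km) × (3100/2320)^(1/3) = 27950 km
d/d_R = (21200) / (27950) = 0.758
Since d/d_R < 1, the body is inside the Roche limit.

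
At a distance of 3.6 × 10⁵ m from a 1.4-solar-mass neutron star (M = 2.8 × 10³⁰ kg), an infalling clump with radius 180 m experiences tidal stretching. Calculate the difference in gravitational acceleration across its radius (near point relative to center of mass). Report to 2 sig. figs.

1.4 × 10⁶ m/s²

Since r ≪ d, expand the inverse-square field across one radius to get the leading 2GMr/d³ term.
a_tidal = 2GMr/d³
        = 2 × (6.674 × 10⁻¹¹) × (2.8 × 10³⁰) × (180) / (3.6 × 10⁵)³
        = 1.4 × 10⁶ m/s²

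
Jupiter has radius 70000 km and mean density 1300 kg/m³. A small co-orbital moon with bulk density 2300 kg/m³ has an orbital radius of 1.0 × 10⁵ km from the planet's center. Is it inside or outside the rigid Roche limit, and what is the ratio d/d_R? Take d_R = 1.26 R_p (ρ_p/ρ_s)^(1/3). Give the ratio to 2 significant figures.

d_R = 1.26 × (70000 km) × (1300/2300)^(1/3) = 72920 km
d/d_R = (1.0 × 10⁵) / (72920) = 1.4
Since d/d_R > 1, the body is outside the Roche limit.

outside; d/d_R ≈ 1.4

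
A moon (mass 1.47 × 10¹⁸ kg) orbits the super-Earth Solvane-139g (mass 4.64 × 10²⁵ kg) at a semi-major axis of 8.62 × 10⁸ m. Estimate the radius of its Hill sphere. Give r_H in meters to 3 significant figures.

r_H ≈ a (m/3M)^(1/3)
    = (8.62 × 10⁸) × (1.47 × 10¹⁸ / (3 × 4.64 × 10²⁵))^(1/3)
    = 1.89 × 10⁶ m

1.89 × 10⁶ m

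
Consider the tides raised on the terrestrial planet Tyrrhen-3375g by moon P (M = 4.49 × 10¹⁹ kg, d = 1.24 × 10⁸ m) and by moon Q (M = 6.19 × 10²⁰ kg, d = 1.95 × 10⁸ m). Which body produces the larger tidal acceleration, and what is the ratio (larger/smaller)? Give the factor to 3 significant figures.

Compare M/d³ for the two perturbers:
Moon P: (4.49 × 10¹⁹) / (1.24 × 10⁸)³ = 2.355 × 10⁻⁵
Moon Q: (6.19 × 10²⁰) / (1.95 × 10⁸)³ = 8.348 × 10⁻⁵
Ratio (larger/smaller) = 3.54

Moon Q, by a factor of ≈ 3.54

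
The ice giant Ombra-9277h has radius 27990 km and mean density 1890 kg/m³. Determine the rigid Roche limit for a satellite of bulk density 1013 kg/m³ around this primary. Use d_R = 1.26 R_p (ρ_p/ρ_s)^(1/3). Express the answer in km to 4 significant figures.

d_R = 1.26 × 27990 km × (1890/1013)^(1/3)
    = 43420 km

43420 km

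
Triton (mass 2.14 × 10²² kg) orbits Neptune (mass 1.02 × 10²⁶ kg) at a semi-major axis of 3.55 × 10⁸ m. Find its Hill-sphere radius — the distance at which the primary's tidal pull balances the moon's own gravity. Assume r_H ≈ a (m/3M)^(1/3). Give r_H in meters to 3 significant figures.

1.46 × 10⁷ m

r_H ≈ a (m/3M)^(1/3)
    = (3.55 × 10⁸) × (2.14 × 10²² / (3 × 1.02 × 10²⁶))^(1/3)
    = 1.46 × 10⁷ m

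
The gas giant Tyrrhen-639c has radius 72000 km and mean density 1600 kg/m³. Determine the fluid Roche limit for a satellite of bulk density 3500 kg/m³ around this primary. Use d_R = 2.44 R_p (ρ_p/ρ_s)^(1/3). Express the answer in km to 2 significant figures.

1.4 × 10⁵ km

d_R = 2.44 × 72000 km × (1600/3500)^(1/3)
    = 1.4 × 10⁵ km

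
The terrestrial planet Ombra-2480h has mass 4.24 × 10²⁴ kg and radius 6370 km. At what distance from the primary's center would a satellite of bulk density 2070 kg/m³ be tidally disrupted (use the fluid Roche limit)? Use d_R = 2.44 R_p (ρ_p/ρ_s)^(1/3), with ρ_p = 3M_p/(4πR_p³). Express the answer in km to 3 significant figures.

19200 km

ρ_p = 3M_p/(4πR_p³) = 3 × (4.24 × 10²⁴) / (4π × (6.37 × 10⁶ m)³) = 3920 kg/m³
d_R = 2.44 × 6370 km × (3920/2070)^(1/3)
    = 19200 km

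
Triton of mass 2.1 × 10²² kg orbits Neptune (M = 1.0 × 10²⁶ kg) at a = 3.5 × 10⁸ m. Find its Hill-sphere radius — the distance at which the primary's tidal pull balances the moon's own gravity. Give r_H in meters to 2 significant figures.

1.4 × 10⁷ m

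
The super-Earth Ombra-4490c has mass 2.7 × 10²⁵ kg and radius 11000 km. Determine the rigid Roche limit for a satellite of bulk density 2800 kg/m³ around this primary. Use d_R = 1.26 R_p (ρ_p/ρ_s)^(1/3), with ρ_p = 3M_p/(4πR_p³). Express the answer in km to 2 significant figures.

17000 km

ρ_p = 3M_p/(4πR_p³) = 3 × (2.7 × 10²⁵) / (4π × (1.1 × 10⁷ m)³) = 4800 kg/m³
d_R = 1.26 × 11000 km × (4800/2800)^(1/3)
    = 17000 km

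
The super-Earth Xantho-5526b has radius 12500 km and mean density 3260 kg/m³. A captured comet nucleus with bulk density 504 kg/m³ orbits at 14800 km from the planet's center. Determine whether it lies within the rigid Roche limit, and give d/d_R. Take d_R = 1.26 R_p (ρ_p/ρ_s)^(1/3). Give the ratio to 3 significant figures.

d_R = 1.26 × (12500 km) × (3260/504)^(1/3) = 29350 km
d/d_R = (14800) / (29350) = 0.504
Since d/d_R < 1, the body is inside the Roche limit.

inside; d/d_R ≈ 0.504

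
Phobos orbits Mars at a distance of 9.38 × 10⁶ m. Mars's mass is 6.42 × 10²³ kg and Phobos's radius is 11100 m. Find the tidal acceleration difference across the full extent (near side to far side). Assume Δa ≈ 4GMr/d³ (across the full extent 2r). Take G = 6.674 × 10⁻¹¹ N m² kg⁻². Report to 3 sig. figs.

Differencing GM/(d−r)² and GM/(d+r)² to first order in r/d gives 4GMr/d³.
Δg = 4GMr/d³
   = 4 × (6.674 × 10⁻¹¹) × (6.42 × 10²³) × (11100) / (9.38 × 10⁶)³
   = 2.31 × 10⁻³ m/s²

2.31 × 10⁻³ m/s²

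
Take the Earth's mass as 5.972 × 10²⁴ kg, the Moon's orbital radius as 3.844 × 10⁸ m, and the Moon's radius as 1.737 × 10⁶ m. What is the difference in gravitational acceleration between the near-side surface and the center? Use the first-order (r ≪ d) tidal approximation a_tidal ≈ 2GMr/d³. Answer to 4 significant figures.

2.438 × 10⁻⁵ m/s²

The tidal stretch is the gradient of GM/d² times the body's extent r, hence the 1/d³ dependence.
Δg = 2GMr/d³
   = 2 × (6.674 × 10⁻¹¹) × (5.972 × 10²⁴) × (1.737 × 10⁶) / (3.844 × 10⁸)³
   = 2.438 × 10⁻⁵ m/s²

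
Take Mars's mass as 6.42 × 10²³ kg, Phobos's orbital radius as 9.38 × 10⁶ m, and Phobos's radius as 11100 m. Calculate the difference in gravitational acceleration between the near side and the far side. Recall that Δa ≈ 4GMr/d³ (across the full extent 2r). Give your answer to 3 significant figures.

2.31 × 10⁻³ m/s²

Δg = 4GMr/d³
   = 4 × (6.674 × 10⁻¹¹) × (6.42 × 10²³) × (11100) / (9.38 × 10⁶)³
   = 2.31 × 10⁻³ m/s²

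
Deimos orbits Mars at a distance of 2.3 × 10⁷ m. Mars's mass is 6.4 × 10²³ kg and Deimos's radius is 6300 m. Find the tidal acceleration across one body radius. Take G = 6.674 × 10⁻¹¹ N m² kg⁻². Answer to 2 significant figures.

Differencing GM/(d−r)² and GM/d² to first order in r/d gives 2GMr/d³.
a_tidal = 2GMr/d³
        = 2 × (6.674 × 10⁻¹¹) × (6.4 × 10²³) × (6300) / (2.3 × 10⁷)³
        = 4.4 × 10⁻⁵ m/s²

4.4 × 10⁻⁵ m/s²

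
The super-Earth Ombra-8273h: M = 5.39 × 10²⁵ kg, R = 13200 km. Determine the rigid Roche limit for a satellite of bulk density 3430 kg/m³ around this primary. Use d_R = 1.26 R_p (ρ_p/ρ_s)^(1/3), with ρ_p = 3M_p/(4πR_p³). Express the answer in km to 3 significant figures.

19600 km

ρ_p = 3M_p/(4πR_p³) = 3 × (5.39 × 10²⁵) / (4π × (1.32 × 10⁷ m)³) = 5590 kg/m³
d_R = 1.26 × 13200 km × (5590/3430)^(1/3)
    = 19600 km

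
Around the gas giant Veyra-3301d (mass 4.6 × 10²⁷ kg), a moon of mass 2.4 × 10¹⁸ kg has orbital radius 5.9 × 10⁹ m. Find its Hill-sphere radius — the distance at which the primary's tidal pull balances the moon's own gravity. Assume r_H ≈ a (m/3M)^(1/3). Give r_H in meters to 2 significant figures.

3.3 × 10⁶ m

r_H ≈ a (m/3M)^(1/3)
    = (5.9 × 10⁹) × (2.4 × 10¹⁸ / (3 × 4.6 × 10²⁷))^(1/3)
    = 3.3 × 10⁶ m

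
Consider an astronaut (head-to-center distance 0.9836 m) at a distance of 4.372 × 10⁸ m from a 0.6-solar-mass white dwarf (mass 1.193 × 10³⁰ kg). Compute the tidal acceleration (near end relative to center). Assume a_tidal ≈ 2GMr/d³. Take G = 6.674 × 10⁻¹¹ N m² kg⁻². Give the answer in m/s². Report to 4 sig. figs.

Δg = 2GMr/d³
   = 2 × (6.674 × 10⁻¹¹) × (1.193 × 10³⁰) × (0.9836) / (4.372 × 10⁸)³
   = 1.874 × 10⁻⁶ m/s²

1.874 × 10⁻⁶ m/s²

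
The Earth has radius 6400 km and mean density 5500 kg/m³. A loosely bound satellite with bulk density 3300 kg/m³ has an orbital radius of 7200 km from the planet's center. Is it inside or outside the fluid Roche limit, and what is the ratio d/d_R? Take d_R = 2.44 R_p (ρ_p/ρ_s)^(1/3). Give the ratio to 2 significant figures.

inside; d/d_R ≈ 0.39

d_R = 2.44 × (6400 km) × (5500/3300)^(1/3) = 18510 km
d/d_R = (7200) / (18510) = 0.39
Since d/d_R < 1, the body is inside the Roche limit.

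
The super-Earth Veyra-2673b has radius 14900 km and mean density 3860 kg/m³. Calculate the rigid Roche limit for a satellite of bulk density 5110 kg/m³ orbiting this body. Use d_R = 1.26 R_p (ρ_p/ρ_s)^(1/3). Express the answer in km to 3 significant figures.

d_R = 1.26 × 14900 km × (3860/5110)^(1/3)
    = 17100 km

17100 km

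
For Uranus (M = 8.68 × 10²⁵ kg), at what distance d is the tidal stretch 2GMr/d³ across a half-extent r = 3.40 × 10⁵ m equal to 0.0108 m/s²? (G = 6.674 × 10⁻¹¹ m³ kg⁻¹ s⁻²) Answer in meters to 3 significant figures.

7.14 × 10⁷ m

2GMr/d³ = a_tidal  ⇒  d = (2GMr / a_tidal)^(1/3)
d = (2 × 6.674×10⁻¹¹ × (8.68 × 10²⁵) × (3.40 × 10⁵) / (0.0108))^(1/3)
  = 7.14 × 10⁷ m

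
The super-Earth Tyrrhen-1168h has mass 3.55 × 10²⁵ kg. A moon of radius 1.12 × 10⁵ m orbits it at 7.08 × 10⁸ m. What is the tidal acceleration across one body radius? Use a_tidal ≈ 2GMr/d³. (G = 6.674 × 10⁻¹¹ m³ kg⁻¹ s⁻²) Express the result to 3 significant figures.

Since r ≪ d, expand the inverse-square field across one radius to get the leading 2GMr/d³ term.
Δg = 2GMr/d³
   = 2 × (6.674 × 10⁻¹¹) × (3.55 × 10²⁵) × (1.12 × 10⁵) / (7.08 × 10⁸)³
   = 1.50 × 10⁻⁶ m/s²

1.50 × 10⁻⁶ m/s²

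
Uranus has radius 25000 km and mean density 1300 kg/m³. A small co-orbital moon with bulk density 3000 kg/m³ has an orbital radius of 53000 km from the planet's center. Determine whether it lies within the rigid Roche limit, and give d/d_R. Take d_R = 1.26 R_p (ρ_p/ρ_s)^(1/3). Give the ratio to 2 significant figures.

d_R = 1.26 × (25000 km) × (1300/3000)^(1/3) = 23840 km
d/d_R = (53000) / (23840) = 2.2
Since d/d_R > 1, the body is outside the Roche limit.

outside; d/d_R ≈ 2.2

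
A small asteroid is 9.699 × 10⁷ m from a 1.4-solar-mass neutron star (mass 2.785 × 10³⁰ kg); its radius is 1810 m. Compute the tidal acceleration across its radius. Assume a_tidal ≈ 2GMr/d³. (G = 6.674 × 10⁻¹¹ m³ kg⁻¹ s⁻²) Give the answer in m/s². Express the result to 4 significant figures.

7.375 × 10⁻¹ m/s²

Δa = 2GMr/d³
   = 2 × (6.674 × 10⁻¹¹) × (2.785 × 10³⁰) × (1810) / (9.699 × 10⁷)³
   = 7.375 × 10⁻¹ m/s²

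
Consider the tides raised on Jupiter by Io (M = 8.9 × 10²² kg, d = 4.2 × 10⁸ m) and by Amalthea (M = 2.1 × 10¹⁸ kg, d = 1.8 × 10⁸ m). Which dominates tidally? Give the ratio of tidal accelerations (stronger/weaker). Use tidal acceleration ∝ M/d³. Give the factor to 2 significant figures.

Io, by a factor of ≈ 3300

Compare M/d³ for the two perturbers:
Io: (8.9 × 10²²) / (4.2 × 10⁸)³ = 1.201 × 10⁻³
Amalthea: (2.1 × 10¹⁸) / (1.8 × 10⁸)³ = 3.601 × 10⁻⁷
Ratio (larger/smaller) = 3300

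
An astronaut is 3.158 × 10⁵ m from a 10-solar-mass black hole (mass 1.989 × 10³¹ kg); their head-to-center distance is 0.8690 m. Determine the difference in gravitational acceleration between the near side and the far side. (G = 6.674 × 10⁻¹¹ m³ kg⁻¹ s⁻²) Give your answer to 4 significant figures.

The field gradient is 2GM/d³; across the full diameter 2r the difference is 4GMr/d³.
Δa = 4GMr/d³
   = 4 × (6.674 × 10⁻¹¹) × (1.989 × 10³¹) × (0.8690) / (3.158 × 10⁵)³
   = 1.465 × 10⁵ m/s²

1.465 × 10⁵ m/s²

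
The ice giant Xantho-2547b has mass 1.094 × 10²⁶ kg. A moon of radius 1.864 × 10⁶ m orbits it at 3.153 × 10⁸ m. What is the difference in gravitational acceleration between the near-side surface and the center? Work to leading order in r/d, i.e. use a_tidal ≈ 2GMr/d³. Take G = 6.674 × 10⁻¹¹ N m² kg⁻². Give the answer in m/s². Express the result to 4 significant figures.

The tidal stretch is the gradient of GM/d² times the body's extent r, hence the 1/d³ dependence.
Δa = 2GMr/d³
   = 2 × (6.674 × 10⁻¹¹) × (1.094 × 10²⁶) × (1.864 × 10⁶) / (3.153 × 10⁸)³
   = 8.684 × 10⁻⁴ m/s²

8.684 × 10⁻⁴ m/s²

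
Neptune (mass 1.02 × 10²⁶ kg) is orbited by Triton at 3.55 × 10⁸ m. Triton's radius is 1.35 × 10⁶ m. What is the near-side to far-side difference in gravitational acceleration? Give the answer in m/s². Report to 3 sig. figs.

8.22 × 10⁻⁴ m/s²

Δg = 4GMr/d³
   = 4 × (6.674 × 10⁻¹¹) × (1.02 × 10²⁶) × (1.35 × 10⁶) / (3.55 × 10⁸)³
   = 8.22 × 10⁻⁴ m/s²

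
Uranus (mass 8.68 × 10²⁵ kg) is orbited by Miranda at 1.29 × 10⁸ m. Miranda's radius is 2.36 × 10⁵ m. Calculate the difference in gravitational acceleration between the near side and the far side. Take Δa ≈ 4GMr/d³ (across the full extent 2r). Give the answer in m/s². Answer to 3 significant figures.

Δa = 4GMr/d³
   = 4 × (6.674 × 10⁻¹¹) × (8.68 × 10²⁵) × (2.36 × 10⁵) / (1.29 × 10⁸)³
   = 2.55 × 10⁻³ m/s²

2.55 × 10⁻³ m/s²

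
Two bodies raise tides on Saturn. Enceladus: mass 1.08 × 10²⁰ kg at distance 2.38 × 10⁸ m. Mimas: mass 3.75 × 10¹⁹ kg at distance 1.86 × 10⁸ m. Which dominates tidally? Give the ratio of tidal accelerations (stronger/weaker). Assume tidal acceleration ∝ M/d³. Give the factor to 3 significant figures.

Enceladus, by a factor of ≈ 1.37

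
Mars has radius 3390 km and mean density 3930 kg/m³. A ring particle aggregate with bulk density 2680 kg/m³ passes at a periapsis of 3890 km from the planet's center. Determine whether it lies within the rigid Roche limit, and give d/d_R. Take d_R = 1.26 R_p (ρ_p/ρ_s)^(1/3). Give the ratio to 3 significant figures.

inside; d/d_R ≈ 0.802

d_R = 1.26 × (3390 km) × (3930/2680)^(1/3) = 4853 km
d/d_R = (3890) / (4853) = 0.802
Since d/d_R < 1, the body is inside the Roche limit.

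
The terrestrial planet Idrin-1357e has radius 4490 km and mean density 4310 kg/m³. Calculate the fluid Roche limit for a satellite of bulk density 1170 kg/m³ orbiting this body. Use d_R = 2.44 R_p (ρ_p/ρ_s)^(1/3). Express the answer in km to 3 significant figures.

d_R = 2.44 × 4490 km × (4310/1170)^(1/3)
    = 16900 km

16900 km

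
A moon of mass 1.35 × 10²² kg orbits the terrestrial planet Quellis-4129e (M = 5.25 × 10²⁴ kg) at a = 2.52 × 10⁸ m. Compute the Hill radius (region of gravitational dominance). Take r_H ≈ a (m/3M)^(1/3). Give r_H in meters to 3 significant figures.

r_H ≈ a (m/3M)^(1/3)
    = (2.52 × 10⁸) × (1.35 × 10²² / (3 × 5.25 × 10²⁴))^(1/3)
    = 2.39 × 10⁷ m

2.39 × 10⁷ m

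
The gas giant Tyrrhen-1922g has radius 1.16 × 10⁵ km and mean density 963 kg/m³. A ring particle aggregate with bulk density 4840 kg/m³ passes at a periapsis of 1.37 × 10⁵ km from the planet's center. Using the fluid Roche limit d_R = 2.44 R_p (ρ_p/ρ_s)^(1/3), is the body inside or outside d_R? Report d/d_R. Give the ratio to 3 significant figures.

inside; d/d_R ≈ 0.829

d_R = 2.44 × (1.16 × 10⁵ km) × (963/4840)^(1/3) = 1.652 × 10⁵ km
d/d_R = (1.37 × 10⁵) / (1.652 × 10⁵) = 0.829
Since d/d_R < 1, the body is inside the Roche limit.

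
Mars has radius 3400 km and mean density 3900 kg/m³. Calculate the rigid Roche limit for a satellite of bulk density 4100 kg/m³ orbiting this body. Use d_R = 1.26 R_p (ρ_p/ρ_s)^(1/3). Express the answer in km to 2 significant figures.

4200 km

d_R = 1.26 × 3400 km × (3900/4100)^(1/3)
    = 4200 km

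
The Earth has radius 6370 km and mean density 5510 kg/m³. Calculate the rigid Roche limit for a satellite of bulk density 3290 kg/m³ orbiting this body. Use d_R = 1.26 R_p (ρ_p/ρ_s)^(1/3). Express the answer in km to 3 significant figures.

9530 km

d_R = 1.26 × 6370 km × (5510/3290)^(1/3)
    = 9530 km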